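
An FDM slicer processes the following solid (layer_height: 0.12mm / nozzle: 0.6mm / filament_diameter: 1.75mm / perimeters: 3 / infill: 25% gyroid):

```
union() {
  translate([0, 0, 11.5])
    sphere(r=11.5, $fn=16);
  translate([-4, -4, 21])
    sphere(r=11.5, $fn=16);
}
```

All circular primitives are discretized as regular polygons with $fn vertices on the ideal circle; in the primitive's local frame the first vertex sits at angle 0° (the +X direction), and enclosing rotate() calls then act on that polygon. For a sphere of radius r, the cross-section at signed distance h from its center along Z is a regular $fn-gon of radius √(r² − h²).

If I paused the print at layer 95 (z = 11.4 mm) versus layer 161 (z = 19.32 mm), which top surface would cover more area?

Layer 95 (z = 11.4): the r=11.5 sphere contributes a regular 16-gon of circumradius √(11.5²−0.1²) = 11.500 (area = (16/2)·11.500²·sin(360°/16) = 404.85 mm²); the r=11.5 sphere at (-4, -4) slices to a regular 16-gon of circumradius 6.332 (√(r²−h²) with h=9.6 from center) (area = (16/2)·6.332²·sin(360°/16) = 122.73 mm²); Combining (union): the regions partially overlap — summed areas 527.58 mm² minus the doubly-counted overlap 119.86 mm² gives 407.73 mm² — area = 407.73 mm². So its area = 407.73 mm². Layer 161 (z = 19.32): the r=11.5 sphere slices to a regular 16-gon of circumradius 8.432 (√(r²−h²) with h=7.82 from center) (area = (16/2)·8.432²·sin(360°/16) = 217.66 mm²); the r=11.5 sphere at (-4, -4) slices to a regular 16-gon of circumradius 11.377 (√(r²−h²) with h=1.68 from center) (area = (16/2)·11.377²·sin(360°/16) = 396.24 mm²); Combining (union): the regions partially overlap — summed areas 613.90 mm² minus the doubly-counted overlap 182.30 mm² gives 431.60 mm² — area = 431.60 mm². So its area = 431.60 mm². Layer 161 is larger (431.60 vs 407.73 mm²).

layer 161 (z = 19.32 mm)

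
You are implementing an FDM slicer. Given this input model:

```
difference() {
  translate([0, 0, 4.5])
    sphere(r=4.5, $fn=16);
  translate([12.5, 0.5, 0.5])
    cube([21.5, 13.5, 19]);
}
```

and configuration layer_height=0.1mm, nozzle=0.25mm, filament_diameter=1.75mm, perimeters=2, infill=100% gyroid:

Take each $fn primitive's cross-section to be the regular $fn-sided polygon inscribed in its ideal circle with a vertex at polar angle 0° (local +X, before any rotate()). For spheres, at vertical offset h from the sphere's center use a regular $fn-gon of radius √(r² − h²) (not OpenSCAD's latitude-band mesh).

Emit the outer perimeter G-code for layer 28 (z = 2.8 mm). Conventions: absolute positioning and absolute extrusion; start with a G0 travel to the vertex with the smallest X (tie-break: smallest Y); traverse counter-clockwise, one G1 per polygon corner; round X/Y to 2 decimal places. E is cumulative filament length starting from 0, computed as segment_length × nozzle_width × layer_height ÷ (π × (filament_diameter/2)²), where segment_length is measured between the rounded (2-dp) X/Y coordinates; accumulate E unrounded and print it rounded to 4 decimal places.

G0 X-4.17 Y0.00 Z2.80
G1 X-3.85 Y-1.59 E0.0169
G1 X-2.95 Y-2.95 E0.0338
G1 X-1.59 Y-3.85 E0.0508
G1 X0.00 Y-4.17 E0.0676
G1 X1.59 Y-3.85 E0.0845
G1 X2.95 Y-2.95 E0.1014
G1 X3.85 Y-1.59 E0.1184
G1 X4.17 Y0.00 E0.1352
G1 X3.85 Y1.59 E0.1521
G1 X2.95 Y2.95 E0.1690
G1 X1.59 Y3.85 E0.1860
G1 X0.00 Y4.17 E0.2028
G1 X-1.59 Y3.85 E0.2197
G1 X-2.95 Y2.95 E0.2367
G1 X-3.85 Y1.59 E0.2536
G1 X-4.17 Y0.00 E0.2705

At z = 2.8 mm: the sphere: section is a regular 16-gon, circumradius = √(r²−h²) = √(4.5²−1.7²) = 4.167; the cube at (12.5, 0.5) is present — its section is the full 21.5×13.5 rectangle; After the difference (first − rest): starting from the r=4.5 sphere, the 21.5×13.5 cube at (12.5, 0.5) misses the remaining region (no effect) — 1 connected region. The outline is a single polygon with 16 vertices. Extrusion per mm of travel: 0.25 × 0.1 / (π × 0.875²) = 0.010394. Accumulating E over each segment gives final E = 0.2705.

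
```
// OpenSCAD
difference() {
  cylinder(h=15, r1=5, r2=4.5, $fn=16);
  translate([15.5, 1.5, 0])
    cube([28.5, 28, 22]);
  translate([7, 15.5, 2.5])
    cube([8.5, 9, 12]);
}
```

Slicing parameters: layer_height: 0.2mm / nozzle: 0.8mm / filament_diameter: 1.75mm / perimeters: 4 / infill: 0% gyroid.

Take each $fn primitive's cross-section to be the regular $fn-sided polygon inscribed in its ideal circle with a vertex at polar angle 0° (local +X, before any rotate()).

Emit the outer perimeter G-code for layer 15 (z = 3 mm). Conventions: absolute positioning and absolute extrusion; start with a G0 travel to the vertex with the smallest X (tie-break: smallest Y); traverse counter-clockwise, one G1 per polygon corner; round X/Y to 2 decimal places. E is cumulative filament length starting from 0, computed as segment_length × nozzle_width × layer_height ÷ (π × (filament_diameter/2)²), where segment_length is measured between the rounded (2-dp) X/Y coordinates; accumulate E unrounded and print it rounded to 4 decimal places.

At z = 3 mm: the cone contributes a regular 16-gon of circumradius 4.900 (interpolated between r1=5 and r2=4.5 at t=0.200); the 28.5×28 cube at (15.5, 1.5) contributes its full rectangle; the 8.5×9 cube at (7, 15.5) contributes its full rectangle; Subtracting the remaining from the first: starting from the cone, the 28.5×28 cube at (15.5, 1.5) misses the remaining region (no effect); the 8.5×9 cube at (7, 15.5) misses the remaining region (no effect) — 1 connected region. The outline is a single polygon with 16 vertices. Extrusion per mm of travel: 0.8 × 0.2 / (π × 0.875²) = 0.066520. Accumulating E over each segment gives final E = 2.0351.

G0 X-4.90 Y0.00 Z3.00
G1 X-4.53 Y-1.88 E0.1275
G1 X-3.46 Y-3.46 E0.2544
G1 X-1.88 Y-4.53 E0.3813
G1 X0.00 Y-4.90 E0.5088
G1 X1.88 Y-4.53 E0.6362
G1 X3.46 Y-3.46 E0.7632
G1 X4.53 Y-1.88 E0.8901
G1 X4.90 Y0.00 E1.0176
G1 X4.53 Y1.88 E1.1450
G1 X3.46 Y3.46 E1.2720
G1 X1.88 Y4.53 E1.3989
G1 X0.00 Y4.90 E1.5264
G1 X-1.88 Y4.53 E1.6538
G1 X-3.46 Y3.46 E1.7807
G1 X-4.53 Y1.88 E1.9077
G1 X-4.90 Y0.00 E2.0351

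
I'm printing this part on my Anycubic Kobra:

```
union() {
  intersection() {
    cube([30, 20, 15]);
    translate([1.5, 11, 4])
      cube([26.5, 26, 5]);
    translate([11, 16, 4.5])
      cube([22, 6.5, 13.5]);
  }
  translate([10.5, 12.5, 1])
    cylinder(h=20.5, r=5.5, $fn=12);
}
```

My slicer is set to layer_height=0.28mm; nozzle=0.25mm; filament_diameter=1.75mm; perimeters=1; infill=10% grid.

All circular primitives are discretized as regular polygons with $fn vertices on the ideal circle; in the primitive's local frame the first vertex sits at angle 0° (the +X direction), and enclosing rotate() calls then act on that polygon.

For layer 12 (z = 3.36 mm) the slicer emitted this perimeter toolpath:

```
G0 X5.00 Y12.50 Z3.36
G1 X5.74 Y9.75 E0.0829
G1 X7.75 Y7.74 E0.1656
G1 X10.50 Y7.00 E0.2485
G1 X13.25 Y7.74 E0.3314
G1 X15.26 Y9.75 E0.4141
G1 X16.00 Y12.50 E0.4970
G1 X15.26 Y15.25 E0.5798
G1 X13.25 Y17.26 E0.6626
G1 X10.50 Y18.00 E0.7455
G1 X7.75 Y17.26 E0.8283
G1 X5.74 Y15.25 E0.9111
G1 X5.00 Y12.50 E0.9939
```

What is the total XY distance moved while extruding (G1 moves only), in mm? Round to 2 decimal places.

34.15 mm

Sum the Euclidean lengths of each G1 segment: total = 34.15 mm.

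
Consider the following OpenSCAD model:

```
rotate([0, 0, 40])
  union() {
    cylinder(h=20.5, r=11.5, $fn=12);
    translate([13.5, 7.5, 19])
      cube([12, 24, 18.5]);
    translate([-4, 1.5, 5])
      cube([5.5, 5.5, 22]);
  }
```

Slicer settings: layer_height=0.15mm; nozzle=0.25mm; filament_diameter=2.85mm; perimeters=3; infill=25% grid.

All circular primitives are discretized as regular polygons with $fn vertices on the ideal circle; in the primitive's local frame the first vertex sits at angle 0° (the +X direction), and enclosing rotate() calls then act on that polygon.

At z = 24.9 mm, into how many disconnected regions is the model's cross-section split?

2

At z = 24.9 mm: the cylinder is not intersected at this z (z outside [0, 20.5]); the cube at (13.5, 7.5) (footprint 12×24) is included at this height; the cube at (-4, 1.5) (footprint 5.5×5.5) is included at this height; Combining (union): the 2 present regions are separate (no shared area or edge), so areas and boundary lengths simply add and each stays a separate island — 2 connected regions; (rotated 40° about Z; rotation is an isometry so areas/perimeters/island counts are preserved). The result has 2 disconnected regions.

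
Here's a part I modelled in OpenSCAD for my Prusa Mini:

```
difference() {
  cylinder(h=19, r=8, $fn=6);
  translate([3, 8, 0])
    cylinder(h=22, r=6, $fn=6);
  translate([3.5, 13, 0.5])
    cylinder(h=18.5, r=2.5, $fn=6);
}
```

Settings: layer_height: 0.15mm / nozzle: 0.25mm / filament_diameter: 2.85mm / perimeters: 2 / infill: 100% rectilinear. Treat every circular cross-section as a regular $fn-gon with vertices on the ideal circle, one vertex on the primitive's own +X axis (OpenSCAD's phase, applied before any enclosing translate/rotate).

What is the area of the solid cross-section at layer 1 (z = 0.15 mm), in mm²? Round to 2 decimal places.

At z = 0.15 mm: the cylinder: section is a regular 6-gon, circumradius r=8 (area = (6/2)·8.000²·sin(360°/6) = 166.28 mm²); the r=6 cylinder at (3, 8) gives a regular 6-gon of circumradius 6 (constant along its height) (area = (6/2)·6.000²·sin(360°/6) = 93.53 mm²); the cylinder at (3.5, 13) does not reach this height (z outside [0.5, 19]); After the difference (first − rest): starting from the r=8 cylinder (166.28 mm²), the r=6 cylinder at (3, 8) partially overlaps it — only the 26.26 mm² overlap (of its 93.53 mm²) is removed, clipping the outline — area = 140.02 mm². Overall, the cross-section is a single solid region. Net area = 140.02 mm².

140.02 mm²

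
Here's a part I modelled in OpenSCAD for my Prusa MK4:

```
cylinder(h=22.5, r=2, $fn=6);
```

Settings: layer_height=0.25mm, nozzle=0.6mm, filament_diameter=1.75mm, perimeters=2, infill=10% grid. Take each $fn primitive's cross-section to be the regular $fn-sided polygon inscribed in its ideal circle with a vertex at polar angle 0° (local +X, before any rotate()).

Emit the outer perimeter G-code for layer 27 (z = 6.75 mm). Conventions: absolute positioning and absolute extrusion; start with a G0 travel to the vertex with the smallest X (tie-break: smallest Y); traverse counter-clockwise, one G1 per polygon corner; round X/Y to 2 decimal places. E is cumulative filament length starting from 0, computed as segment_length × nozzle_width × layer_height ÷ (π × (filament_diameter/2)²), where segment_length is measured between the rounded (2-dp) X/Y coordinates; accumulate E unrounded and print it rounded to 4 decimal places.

At z = 6.75 mm: the cylinder: section is a regular 6-gon, circumradius r=2. The outline is a single polygon with 6 vertices. Extrusion per mm of travel: 0.6 × 0.25 / (π × 0.875²) = 0.062363. Accumulating E over each segment gives final E = 0.7479.

G0 X-2.00 Y0.00 Z6.75
G1 X-1.00 Y-1.73 E0.1246
G1 X1.00 Y-1.73 E0.2493
G1 X2.00 Y0.00 E0.3740
G1 X1.00 Y1.73 E0.4986
G1 X-1.00 Y1.73 E0.6233
G1 X-2.00 Y0.00 E0.7479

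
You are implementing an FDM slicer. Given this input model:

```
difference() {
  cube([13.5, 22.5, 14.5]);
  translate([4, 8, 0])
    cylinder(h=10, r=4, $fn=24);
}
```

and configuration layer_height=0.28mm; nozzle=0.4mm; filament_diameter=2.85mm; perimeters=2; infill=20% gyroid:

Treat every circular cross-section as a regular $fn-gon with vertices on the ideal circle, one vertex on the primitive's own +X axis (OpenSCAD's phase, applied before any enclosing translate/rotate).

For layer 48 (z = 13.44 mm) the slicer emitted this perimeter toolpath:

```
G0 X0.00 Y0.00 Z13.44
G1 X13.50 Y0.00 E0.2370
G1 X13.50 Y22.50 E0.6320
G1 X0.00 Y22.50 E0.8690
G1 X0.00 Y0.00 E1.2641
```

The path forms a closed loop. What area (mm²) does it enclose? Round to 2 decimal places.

Apply the shoelace formula to the sequence of (X, Y) vertices; enclosed area = 303.75 mm².

303.75 mm²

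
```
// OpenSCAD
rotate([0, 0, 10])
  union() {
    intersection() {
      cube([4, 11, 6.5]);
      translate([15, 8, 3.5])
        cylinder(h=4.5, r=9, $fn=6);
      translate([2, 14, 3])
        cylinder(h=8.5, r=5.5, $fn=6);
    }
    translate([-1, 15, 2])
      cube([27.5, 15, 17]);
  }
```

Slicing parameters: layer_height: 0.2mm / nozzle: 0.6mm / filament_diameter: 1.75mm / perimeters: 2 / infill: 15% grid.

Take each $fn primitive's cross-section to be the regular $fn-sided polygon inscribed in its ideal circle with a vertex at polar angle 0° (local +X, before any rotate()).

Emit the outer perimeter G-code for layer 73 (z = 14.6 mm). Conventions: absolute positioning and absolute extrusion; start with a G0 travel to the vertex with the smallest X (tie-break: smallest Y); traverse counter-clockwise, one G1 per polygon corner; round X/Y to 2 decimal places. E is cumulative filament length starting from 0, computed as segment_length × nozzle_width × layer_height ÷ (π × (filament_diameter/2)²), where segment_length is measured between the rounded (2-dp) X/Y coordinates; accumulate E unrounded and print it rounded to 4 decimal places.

G0 X-6.19 Y29.37 Z14.60
G1 X-3.59 Y14.60 E0.7482
G1 X23.49 Y19.37 E2.1200
G1 X20.89 Y34.15 E2.8687
G1 X-6.19 Y29.37 E4.2406

At z = 14.6 mm: the cube does not reach this height (z outside [0, 6.5]); the cylinder at (15, 8) does not reach this height (z outside [3.5, 8]); the cylinder at (2, 14) is absent (z outside [3, 11.5]); Keeping only the common overlap: at least one operand is absent at this height, so nothing remains; the 27.5×15 cube at (-1, 15) contributes its full rectangle; Merging all regions: only the 27.5×15 cube at (-1, 15) is present, so the union is just that shape — 1 connected region; (rotated 10° about Z; rotation is an isometry so areas/perimeters/island counts are preserved). The outline is a single polygon with 4 vertices. Extrusion per mm of travel: 0.6 × 0.2 / (π × 0.875²) = 0.049890. Accumulating E over each segment gives final E = 4.2406.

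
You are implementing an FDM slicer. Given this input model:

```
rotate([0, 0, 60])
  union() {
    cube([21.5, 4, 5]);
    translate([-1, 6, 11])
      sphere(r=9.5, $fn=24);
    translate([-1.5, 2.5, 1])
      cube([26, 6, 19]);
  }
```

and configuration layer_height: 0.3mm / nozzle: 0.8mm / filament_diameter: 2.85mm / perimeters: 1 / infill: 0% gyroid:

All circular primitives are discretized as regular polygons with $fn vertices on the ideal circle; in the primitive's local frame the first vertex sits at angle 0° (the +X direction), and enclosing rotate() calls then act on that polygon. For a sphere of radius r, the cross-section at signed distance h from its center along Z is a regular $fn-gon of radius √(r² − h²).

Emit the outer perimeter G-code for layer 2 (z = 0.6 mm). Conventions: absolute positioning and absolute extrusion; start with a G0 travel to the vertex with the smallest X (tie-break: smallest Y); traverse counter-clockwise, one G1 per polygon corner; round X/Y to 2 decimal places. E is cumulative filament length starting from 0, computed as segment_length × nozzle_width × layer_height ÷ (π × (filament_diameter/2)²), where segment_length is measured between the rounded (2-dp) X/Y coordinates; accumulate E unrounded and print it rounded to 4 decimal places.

At z = 0.6 mm: the 21.5×4 cube contributes its full rectangle; the sphere at (-1, 6) does not reach this height (|z−center|=10.400 > r=9.5); the cube at (-1.5, 2.5) does not reach this height (z outside [1, 20]); Merging all regions: only the 21.5×4 cube is present, so the union is just that shape — 1 connected region; (whole slice rotated 60° about Z — lengths, areas and connectivity unchanged). The outline is a single polygon with 4 vertices. Extrusion per mm of travel: 0.8 × 0.3 / (π × 1.425²) = 0.037621. Accumulating E over each segment gives final E = 1.9184.

G0 X-3.46 Y2.00 Z0.60
G1 X0.00 Y0.00 E0.1504
G1 X10.75 Y18.62 E0.9592
G1 X7.29 Y20.62 E1.1096
G1 X-3.46 Y2.00 E1.9184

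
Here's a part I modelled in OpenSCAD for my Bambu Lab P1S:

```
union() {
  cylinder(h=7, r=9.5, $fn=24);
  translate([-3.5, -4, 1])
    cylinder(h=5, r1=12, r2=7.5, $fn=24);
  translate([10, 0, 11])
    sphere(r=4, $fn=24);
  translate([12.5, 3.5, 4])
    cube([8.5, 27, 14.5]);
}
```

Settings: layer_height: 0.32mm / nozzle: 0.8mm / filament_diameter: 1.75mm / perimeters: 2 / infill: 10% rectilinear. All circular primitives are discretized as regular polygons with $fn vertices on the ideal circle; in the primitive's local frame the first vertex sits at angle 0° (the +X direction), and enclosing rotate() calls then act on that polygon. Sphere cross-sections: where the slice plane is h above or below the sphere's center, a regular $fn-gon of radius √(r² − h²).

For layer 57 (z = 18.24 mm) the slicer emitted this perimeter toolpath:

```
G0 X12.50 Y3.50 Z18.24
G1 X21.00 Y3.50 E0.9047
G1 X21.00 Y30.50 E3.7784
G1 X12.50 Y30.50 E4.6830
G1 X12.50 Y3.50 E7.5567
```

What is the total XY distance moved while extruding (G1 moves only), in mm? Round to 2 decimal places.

Sum the Euclidean lengths of each G1 segment: total = 71.00 mm.

71.00 mm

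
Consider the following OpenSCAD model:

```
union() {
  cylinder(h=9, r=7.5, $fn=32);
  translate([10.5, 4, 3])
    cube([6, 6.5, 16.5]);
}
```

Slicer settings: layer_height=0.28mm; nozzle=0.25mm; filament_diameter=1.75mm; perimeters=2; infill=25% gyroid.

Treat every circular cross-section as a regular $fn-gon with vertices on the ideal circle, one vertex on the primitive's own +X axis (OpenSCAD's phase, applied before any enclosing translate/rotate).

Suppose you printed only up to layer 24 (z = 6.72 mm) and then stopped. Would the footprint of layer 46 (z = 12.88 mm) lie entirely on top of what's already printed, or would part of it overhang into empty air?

Compare the two slices. At z = 6.72: the r=7.5 cylinder contributes a regular 32-gon of circumradius 7.5 (area = (32/2)·7.500²·sin(360°/32) = 175.58 mm²); the cube at (10.5, 4) (footprint 6×6.5) is included at this height (area 39.00 mm²); Taking the union: the 2 present regions are separate (no shared area or edge), so areas and boundary lengths simply add and each stays a separate island — area = 214.58 mm². At z = 12.88: the cylinder is absent (z outside [0, 9]); the cube at (10.5, 4) is present — its section is the full 6×6.5 rectangle (area 39.00 mm²); Merging all regions: only the 6×6.5 cube at (10.5, 4) is present, so the union is just that shape — area = 39.00 mm². Checking containment: the cross-section at z = 12.88 is a subset of the cross-section at z = 6.72.

entirely on top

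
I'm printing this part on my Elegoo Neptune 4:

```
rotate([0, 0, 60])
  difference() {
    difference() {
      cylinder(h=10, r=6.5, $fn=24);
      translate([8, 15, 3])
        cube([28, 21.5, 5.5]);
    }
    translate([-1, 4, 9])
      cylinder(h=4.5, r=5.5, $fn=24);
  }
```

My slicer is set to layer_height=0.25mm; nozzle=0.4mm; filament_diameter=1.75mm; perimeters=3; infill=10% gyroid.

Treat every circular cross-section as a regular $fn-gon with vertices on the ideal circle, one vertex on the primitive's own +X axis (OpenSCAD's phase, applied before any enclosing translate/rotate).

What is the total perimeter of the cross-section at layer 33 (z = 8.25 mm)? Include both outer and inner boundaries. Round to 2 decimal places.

At z = 8.25 mm: the cylinder: section is a regular 24-gon, circumradius r=6.5 (perimeter = 2·24·6.500·sin(180°/24) = 40.72 mm); the cube at (8, 15) (footprint 28×21.5) is included at this height (perimeter 99.00 mm); Subtracting the remaining from the first: starting from the r=6.5 cylinder, the 28×21.5 cube at (8, 15) misses the remaining region (no effect) — boundary = 40.72 mm; the cylinder at (-1, 4) is not intersected at this z (z outside [9, 13.5]); After the difference (first − rest): none of the subtracted shapes is present at this height, so that combined region is unchanged — boundary = 40.72 mm; (whole slice rotated 60° about Z — lengths, areas and connectivity unchanged). Overall, the cross-section is a single solid region. Total boundary length (outer) = 40.72 mm.

40.72 mm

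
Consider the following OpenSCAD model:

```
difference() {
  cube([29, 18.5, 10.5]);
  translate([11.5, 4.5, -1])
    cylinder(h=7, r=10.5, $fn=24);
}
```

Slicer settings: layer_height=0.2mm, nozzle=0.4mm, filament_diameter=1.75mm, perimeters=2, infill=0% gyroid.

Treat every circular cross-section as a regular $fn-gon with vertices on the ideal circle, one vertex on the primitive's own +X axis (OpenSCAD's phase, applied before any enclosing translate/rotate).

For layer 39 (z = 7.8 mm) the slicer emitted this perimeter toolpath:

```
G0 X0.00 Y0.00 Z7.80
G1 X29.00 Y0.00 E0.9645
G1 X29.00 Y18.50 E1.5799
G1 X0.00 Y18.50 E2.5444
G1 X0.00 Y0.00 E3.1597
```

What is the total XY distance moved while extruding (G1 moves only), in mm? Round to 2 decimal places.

Sum the Euclidean lengths of each G1 segment: total = 95.00 mm.

95.00 mm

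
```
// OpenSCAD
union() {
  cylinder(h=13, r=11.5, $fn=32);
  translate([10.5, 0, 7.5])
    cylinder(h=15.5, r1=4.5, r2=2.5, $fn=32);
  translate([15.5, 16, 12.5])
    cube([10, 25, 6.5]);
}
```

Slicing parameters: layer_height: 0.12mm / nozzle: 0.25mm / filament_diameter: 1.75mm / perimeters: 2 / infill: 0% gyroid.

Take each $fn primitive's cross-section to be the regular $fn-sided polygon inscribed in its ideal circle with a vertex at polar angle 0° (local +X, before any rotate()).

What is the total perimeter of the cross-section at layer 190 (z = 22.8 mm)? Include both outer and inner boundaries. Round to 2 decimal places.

At z = 22.8 mm: the cylinder is absent (z outside [0, 13]); the cone at (10.5, 0) (r1=4.5→r2=2.5) has section circumradius 2.526 here — a regular 32-gon (perimeter = 2·32·2.526·sin(180°/32) = 15.84 mm); the cube at (15.5, 16) is absent (z outside [12.5, 19]); Combining (union): only the cone at (10.5, 0) is present, so the union is just that shape — boundary = 15.84 mm. Overall, the cross-section is a single solid region. Total boundary length (outer) = 15.84 mm.

15.84 mm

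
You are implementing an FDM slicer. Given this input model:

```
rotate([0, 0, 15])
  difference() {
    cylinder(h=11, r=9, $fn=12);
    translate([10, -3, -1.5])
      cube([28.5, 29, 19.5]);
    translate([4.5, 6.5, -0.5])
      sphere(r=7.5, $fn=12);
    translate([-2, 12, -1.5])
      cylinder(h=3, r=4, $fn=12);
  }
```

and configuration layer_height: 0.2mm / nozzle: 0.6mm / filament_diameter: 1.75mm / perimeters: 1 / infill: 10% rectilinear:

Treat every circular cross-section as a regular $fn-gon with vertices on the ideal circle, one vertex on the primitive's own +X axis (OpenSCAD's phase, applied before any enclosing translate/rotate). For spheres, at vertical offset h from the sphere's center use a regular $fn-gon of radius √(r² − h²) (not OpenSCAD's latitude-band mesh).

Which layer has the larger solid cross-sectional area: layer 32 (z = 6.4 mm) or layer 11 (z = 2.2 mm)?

Layer 32 (z = 6.4): the cylinder: section is a regular 12-gon, circumradius r=9 (area = (12/2)·9.000²·sin(360°/12) = 243.00 mm²); the cube at (10, -3) is present — its section is the full 28.5×29 rectangle (area 826.50 mm²); the r=7.5 sphere at (4.5, 6.5) contributes a regular 12-gon of circumradius √(7.5²−6.9²) = 2.939 (area = (12/2)·2.939²·sin(360°/12) = 25.92 mm²); the cylinder at (-2, 12) does not reach this height (z outside [-1.5, 1.5]); After the difference (first − rest): starting from the r=9 cylinder (243.00 mm²), the 28.5×29 cube at (10, -3) misses the remaining region (no effect); the r=7.5 sphere at (4.5, 6.5) partially overlaps it — only the 17.08 mm² overlap (of its 25.92 mm²) is removed, clipping the outline — area = 225.92 mm²; (whole slice rotated 15° about Z — lengths, areas and connectivity unchanged). So its area = 225.92 mm². Layer 11 (z = 2.2): the r=9 cylinder gives a regular 12-gon of circumradius 9 (constant along its height) (area = (12/2)·9.000²·sin(360°/12) = 243.00 mm²); the 28.5×29 cube at (10, -3) contributes its full rectangle (area 826.50 mm²); the r=7.5 sphere at (4.5, 6.5) slices to a regular 12-gon of circumradius 6.997 (√(r²−h²) with h=2.7 from center) (area = (12/2)·6.997²·sin(360°/12) = 146.88 mm²); the cylinder at (-2, 12) is not intersected at this z (z outside [-1.5, 1.5]); Taking the first minus the rest: starting from the r=9 cylinder (243.00 mm²), the 28.5×29 cube at (10, -3) misses the remaining region (no effect); the r=7.5 sphere at (4.5, 6.5) partially overlaps it — only the 72.52 mm² overlap (of its 146.88 mm²) is removed, clipping the outline — area = 170.48 mm²; (whole slice rotated 15° about Z — lengths, areas and connectivity unchanged). So its area = 170.48 mm². Layer 32 is larger (225.92 vs 170.48 mm²).

layer 32 (z = 6.4 mm)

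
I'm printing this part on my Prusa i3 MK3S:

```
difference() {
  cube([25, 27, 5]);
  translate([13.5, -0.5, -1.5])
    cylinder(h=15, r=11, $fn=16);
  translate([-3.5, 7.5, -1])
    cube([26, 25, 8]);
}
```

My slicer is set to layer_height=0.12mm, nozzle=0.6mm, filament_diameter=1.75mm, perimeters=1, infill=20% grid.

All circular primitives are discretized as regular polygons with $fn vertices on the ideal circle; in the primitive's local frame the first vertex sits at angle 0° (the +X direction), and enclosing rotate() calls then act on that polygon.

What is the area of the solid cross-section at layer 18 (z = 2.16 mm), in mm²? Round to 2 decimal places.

At z = 2.16 mm: the 25×27 cube contributes its full rectangle (area 675.00 mm²); the r=11 cylinder at (13.5, -0.5) contributes a regular 16-gon of circumradius 11 (area = (16/2)·11.000²·sin(360°/16) = 370.44 mm²); the 26×25 cube at (-3.5, 7.5) contributes its full rectangle (area 650.00 mm²); Taking the first minus the rest: starting from the 25×27 cube (675.00 mm²), the r=11 cylinder at (13.5, -0.5) partially overlaps it — only the 174.27 mm² overlap (of its 370.44 mm²) is removed, clipping the outline; the 26×25 cube at (-3.5, 7.5) partially overlaps it — only the 410.02 mm² overlap (of its 650.00 mm²) is removed, clipping the outline — area = 90.71 mm². Overall, the cross-section has 2 separate islands. Net area = 90.71 mm².

90.71 mm²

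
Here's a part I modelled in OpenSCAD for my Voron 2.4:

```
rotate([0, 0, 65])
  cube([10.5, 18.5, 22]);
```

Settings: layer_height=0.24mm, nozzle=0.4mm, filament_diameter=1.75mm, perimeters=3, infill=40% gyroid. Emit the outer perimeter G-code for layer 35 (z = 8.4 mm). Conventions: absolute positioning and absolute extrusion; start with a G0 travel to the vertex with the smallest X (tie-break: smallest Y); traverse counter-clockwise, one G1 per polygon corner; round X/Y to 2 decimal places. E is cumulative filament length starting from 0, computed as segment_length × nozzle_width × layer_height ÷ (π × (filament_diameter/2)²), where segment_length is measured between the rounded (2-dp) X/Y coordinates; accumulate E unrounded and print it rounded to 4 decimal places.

At z = 8.4 mm: the 10.5×18.5 cube contributes its full rectangle; (rotated 65° about Z; rotation is an isometry so areas/perimeters/island counts are preserved). The outline is a single polygon with 4 vertices. Extrusion per mm of travel: 0.4 × 0.24 / (π × 0.875²) = 0.039912. Accumulating E over each segment gives final E = 2.3150.

G0 X-16.77 Y7.82 Z8.40
G1 X0.00 Y0.00 E0.7385
G1 X4.44 Y9.52 E1.1578
G1 X-12.33 Y17.33 E1.8961
G1 X-16.77 Y7.82 E2.3150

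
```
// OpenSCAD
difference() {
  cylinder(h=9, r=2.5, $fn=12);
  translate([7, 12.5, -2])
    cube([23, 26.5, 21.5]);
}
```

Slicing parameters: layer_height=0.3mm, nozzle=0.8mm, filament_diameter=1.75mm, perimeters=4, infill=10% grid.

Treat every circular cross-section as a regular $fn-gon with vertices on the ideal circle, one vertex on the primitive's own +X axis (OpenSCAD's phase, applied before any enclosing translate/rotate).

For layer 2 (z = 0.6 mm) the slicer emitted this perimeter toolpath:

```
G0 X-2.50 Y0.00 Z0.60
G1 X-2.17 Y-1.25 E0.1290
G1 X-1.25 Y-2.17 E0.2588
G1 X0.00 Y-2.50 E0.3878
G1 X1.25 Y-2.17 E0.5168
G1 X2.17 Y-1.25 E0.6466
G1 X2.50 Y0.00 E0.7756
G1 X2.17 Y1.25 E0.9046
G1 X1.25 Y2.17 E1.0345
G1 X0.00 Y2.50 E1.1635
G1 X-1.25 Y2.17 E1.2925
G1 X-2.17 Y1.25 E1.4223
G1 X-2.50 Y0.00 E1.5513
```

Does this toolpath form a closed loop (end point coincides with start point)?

yes

Start point (G0): (-2.50, 0.00). End point (last G1): the path returns to the start — closed.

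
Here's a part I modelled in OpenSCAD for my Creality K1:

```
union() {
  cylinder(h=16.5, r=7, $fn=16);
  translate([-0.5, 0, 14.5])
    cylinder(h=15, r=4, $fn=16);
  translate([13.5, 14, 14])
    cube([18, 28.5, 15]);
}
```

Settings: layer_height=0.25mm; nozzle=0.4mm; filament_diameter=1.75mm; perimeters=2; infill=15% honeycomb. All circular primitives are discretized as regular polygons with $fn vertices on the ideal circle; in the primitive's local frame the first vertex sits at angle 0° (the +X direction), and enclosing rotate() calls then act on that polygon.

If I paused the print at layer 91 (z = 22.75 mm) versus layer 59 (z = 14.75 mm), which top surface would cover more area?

layer 59 (z = 14.75 mm)

Layer 91 (z = 22.75): the cylinder is not intersected at this z (z outside [0, 16.5]); the r=4 cylinder at (-0.5, 0) contributes a regular 16-gon of circumradius 4 (area = (16/2)·4.000²·sin(360°/16) = 48.98 mm²); the cube at (13.5, 14) (footprint 18×28.5) is included at this height (area 513.00 mm²); Taking the union: the 2 present regions are separate (no shared area or edge), so areas and boundary lengths simply add and each stays a separate island — area = 561.98 mm². So its area = 561.98 mm². Layer 59 (z = 14.75): the r=7 cylinder contributes a regular 16-gon of circumradius 7 (area = (16/2)·7.000²·sin(360°/16) = 150.01 mm²); the r=4 cylinder at (-0.5, 0) gives a regular 16-gon of circumradius 4 (constant along its height) (area = (16/2)·4.000²·sin(360°/16) = 48.98 mm²); the cube at (13.5, 14) is present — its section is the full 18×28.5 rectangle (area 513.00 mm²); Taking the union: the regions partially overlap — summed areas 712.00 mm² minus the doubly-counted overlap 48.98 mm² gives 663.01 mm² — area = 663.01 mm². So its area = 663.01 mm². Layer 59 is larger (663.01 vs 561.98 mm²).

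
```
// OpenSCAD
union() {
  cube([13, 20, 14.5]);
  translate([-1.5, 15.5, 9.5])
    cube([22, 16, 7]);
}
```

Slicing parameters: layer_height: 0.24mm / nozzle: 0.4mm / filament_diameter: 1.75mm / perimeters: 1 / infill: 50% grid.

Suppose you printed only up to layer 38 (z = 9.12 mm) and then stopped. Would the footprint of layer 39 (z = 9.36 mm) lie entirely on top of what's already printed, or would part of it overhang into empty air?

Compare the two slices. At z = 9.12: the 13×20 cube contributes its full rectangle (area 260.00 mm²); the cube at (-1.5, 15.5) is not intersected at this z (z outside [9.5, 16.5]); Merging all regions: only the 13×20 cube is present, so the union is just that shape — area = 260.00 mm². At z = 9.36: the cube (footprint 13×20) is included at this height (area 260.00 mm²); the cube at (-1.5, 15.5) does not reach this height (z outside [9.5, 16.5]); Combining (union): only the 13×20 cube is present, so the union is just that shape — area = 260.00 mm². Checking containment: the cross-section at z = 9.36 is a subset of the cross-section at z = 9.12.

entirely on top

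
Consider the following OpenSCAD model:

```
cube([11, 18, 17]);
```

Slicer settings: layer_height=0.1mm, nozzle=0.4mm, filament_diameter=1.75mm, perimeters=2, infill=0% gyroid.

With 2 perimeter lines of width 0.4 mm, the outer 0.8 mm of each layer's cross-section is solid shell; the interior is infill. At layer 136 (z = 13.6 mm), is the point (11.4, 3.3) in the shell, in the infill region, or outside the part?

outside

At z = 13.6 mm: the 11×18 cube contributes its full rectangle. Overall, the cross-section is a single solid region. The nearest boundary edge runs (11.00, 0.00)→(11.00, 18.00); distance from the point to it = 0.40 mm. The point is not inside any of the regions above, so it lies outside the cross-section (0.40 mm from the nearest boundary).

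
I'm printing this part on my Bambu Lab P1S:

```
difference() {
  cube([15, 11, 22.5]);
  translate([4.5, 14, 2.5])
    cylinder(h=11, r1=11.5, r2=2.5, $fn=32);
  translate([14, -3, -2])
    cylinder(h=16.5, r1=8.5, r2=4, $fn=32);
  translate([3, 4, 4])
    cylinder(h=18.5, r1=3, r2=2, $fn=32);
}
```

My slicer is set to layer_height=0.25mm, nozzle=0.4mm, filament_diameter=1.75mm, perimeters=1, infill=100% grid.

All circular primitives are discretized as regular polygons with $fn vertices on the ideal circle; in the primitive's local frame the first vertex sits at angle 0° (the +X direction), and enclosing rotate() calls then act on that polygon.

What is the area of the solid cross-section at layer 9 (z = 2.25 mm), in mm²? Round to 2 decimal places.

At z = 2.25 mm: the cube is present — its section is the full 15×11 rectangle (area 165.00 mm²); the cone at (4.5, 14) does not reach this height (z outside [2.5, 13.5]); the cone at (14, -3) (r1=8.5→r2=4) has section circumradius 7.341 here — a regular 32-gon (area = (32/2)·7.341²·sin(360°/32) = 168.21 mm²); the cone at (3, 4) is absent (z outside [4, 22.5]); After the difference (first − rest): starting from the 15×11 cube (165.00 mm²), the cone at (14, -3) partially overlaps it — only the 25.02 mm² overlap (of its 168.21 mm²) is removed, clipping the outline — area = 139.98 mm². Overall, the cross-section is a single solid region. Net area = 139.98 mm².

139.98 mm²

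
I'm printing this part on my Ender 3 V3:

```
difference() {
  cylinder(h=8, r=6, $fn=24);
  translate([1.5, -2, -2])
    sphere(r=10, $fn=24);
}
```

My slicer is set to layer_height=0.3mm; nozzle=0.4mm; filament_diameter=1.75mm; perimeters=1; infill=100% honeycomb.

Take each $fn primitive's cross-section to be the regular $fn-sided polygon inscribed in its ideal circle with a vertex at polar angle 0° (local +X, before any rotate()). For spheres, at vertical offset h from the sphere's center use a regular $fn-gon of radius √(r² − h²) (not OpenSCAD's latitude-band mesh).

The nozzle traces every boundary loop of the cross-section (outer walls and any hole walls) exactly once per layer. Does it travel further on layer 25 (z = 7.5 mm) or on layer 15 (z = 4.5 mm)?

Layer 25 (z = 7.5): the r=6 cylinder gives a regular 24-gon of circumradius 6 (constant along its height) (perimeter = 2·24·6.000·sin(180°/24) = 37.59 mm); the r=10 sphere at (1.5, -2) contributes a regular 24-gon of circumradius √(10²−9.5²) = 3.122 (perimeter = 2·24·3.122·sin(180°/24) = 19.56 mm); Subtracting the remaining from the first: starting from the r=6 cylinder, the r=10 sphere at (1.5, -2) lies wholly inside it (removes its full 30.28 mm² and its 19.56 mm outline becomes a hole wall) — boundary (outer + 1 inner loop) = 57.15 mm. So its perimeter = 57.15 mm. Layer 15 (z = 4.5): the cylinder: section is a regular 24-gon, circumradius r=6 (perimeter = 2·24·6.000·sin(180°/24) = 37.59 mm); the sphere at (1.5, -2): section is a regular 24-gon, circumradius = √(r²−h²) = √(10²−6.5²) = 7.599 (perimeter = 2·24·7.599·sin(180°/24) = 47.61 mm); Subtracting the remaining from the first: starting from the r=6 cylinder, the r=10 sphere at (1.5, -2) partially overlaps it — only the 104.78 mm² overlap (of its 179.36 mm²) is removed, clipping the outline — boundary = 23.66 mm. So its perimeter = 23.66 mm. Layer 25 is larger (57.15 vs 23.66 mm).

layer 25 (z = 7.5 mm)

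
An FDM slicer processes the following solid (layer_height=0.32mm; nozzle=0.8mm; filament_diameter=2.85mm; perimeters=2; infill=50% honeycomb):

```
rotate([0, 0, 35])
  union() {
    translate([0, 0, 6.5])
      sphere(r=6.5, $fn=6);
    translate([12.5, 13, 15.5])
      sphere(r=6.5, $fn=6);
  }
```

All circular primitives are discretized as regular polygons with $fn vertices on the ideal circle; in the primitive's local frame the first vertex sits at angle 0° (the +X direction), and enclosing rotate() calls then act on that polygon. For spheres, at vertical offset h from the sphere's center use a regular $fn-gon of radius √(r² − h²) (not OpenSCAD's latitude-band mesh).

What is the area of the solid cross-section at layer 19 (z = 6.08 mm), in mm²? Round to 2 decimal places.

109.31 mm²

At z = 6.08 mm: the r=6.5 sphere contributes a regular 6-gon of circumradius √(6.5²−0.42²) = 6.486 (area = (6/2)·6.486²·sin(360°/6) = 109.31 mm²); the sphere at (12.5, 13) is absent (|z−center|=9.420 > r=6.5); Merging all regions: only the r=6.5 sphere is present, so the union is just that shape — area = 109.31 mm²; (whole slice rotated 35° about Z — lengths, areas and connectivity unchanged). Overall, the cross-section is a single solid region. Net area = 109.31 mm².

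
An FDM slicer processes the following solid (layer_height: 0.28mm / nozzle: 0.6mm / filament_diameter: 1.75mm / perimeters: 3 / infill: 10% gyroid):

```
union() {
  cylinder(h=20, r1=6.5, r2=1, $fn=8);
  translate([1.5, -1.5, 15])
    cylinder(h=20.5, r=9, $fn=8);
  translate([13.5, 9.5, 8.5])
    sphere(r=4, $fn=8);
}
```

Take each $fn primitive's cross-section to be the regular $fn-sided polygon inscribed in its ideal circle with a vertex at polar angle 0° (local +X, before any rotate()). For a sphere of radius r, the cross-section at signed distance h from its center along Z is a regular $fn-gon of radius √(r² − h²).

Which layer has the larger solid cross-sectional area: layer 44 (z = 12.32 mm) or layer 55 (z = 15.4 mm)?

layer 55 (z = 15.4 mm)

Layer 44 (z = 12.32): the cone contributes a regular 8-gon of circumradius 3.112 (interpolated between r1=6.5 and r2=1 at t=0.616) (area = (8/2)·3.112²·sin(360°/8) = 27.39 mm²); the cylinder at (1.5, -1.5) does not reach this height (z outside [15, 35.5]); the r=4 sphere at (13.5, 9.5) slices to a regular 8-gon of circumradius 1.186 (√(r²−h²) with h=3.82 from center) (area = (8/2)·1.186²·sin(360°/8) = 3.98 mm²); Taking the union: the 2 present regions are separate (no shared area or edge), so areas and boundary lengths simply add and each stays a separate island — area = 31.37 mm². So its area = 31.37 mm². Layer 55 (z = 15.4): the cone (r1=6.5→r2=1) has section circumradius 2.265 here — a regular 8-gon (area = (8/2)·2.265²·sin(360°/8) = 14.51 mm²); the r=9 cylinder at (1.5, -1.5) contributes a regular 8-gon of circumradius 9 (area = (8/2)·9.000²·sin(360°/8) = 229.10 mm²); the sphere at (13.5, 9.5) does not reach this height (|z−center|=6.900 > r=4); Taking the union: the cone lies entirely inside the r=9 cylinder at (1.5, -1.5), so the union is just the r=9 cylinder at (1.5, -1.5) — area = 229.10 mm². So its area = 229.10 mm². Layer 55 is larger (229.10 vs 31.37 mm²).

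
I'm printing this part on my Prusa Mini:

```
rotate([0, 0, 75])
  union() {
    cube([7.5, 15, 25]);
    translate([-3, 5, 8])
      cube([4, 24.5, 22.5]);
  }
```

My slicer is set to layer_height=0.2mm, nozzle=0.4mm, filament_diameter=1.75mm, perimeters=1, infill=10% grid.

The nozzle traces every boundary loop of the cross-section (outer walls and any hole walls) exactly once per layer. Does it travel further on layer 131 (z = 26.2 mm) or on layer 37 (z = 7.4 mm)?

layer 131 (z = 26.2 mm)

Layer 131 (z = 26.2): the cube does not reach this height (z outside [0, 25]); the cube at (-3, 5) (footprint 4×24.5) is included at this height (perimeter 57.00 mm); Taking the union: only the 4×24.5 cube at (-3, 5) is present, so the union is just that shape — boundary = 57.00 mm; (rotated 75° about Z; rotation is an isometry so areas/perimeters/island counts are preserved). So its perimeter = 57.00 mm. Layer 37 (z = 7.4): the cube (footprint 7.5×15) is included at this height (perimeter 45.00 mm); the cube at (-3, 5) does not reach this height (z outside [8, 30.5]); Combining (union): only the 7.5×15 cube is present, so the union is just that shape — boundary = 45.00 mm; (rotated 75° about Z; rotation is an isometry so areas/perimeters/island counts are preserved). So its perimeter = 45.00 mm. Layer 131 is larger (57.00 vs 45.00 mm).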